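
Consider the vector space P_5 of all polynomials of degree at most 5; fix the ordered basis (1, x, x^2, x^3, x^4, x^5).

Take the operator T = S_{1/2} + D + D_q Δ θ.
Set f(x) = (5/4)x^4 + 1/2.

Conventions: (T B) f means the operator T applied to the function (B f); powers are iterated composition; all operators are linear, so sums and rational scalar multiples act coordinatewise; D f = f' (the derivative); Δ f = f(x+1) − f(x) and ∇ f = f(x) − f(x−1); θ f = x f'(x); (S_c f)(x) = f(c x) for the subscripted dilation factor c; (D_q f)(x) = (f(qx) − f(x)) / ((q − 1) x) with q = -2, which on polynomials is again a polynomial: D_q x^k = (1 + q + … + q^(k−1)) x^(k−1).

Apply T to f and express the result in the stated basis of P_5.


S_{1/2} f = (5/64)x^4 + 1/2
D f = 5x^3
θ f = 5x^4
Δ θ f = 20x^3 + 30x^2 + 20x + 5
D_q Δ θ f = 60x^2 - 30x + 20
(S_{1/2} + D + D_q Δ θ) f = (5/64)x^4 + 5x^3 + 60x^2 - 30x + 41/2

the result is g(x) = (5/64)x^4 + 5x^3 + 60x^2 - 30x + 41/2


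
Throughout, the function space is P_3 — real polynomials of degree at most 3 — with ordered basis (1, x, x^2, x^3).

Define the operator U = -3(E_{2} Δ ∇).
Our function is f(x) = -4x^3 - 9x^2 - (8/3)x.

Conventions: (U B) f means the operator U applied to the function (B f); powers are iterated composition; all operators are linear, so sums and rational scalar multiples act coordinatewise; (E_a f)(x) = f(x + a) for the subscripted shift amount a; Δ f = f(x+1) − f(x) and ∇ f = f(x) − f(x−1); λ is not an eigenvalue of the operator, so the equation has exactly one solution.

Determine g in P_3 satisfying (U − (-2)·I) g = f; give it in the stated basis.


write g with unknown coordinates in the stated basis and equate coefficients in (U − (-2)·I) g = f
solving from the highest basis element down gives g = -2x^3 - (9/2)x^2 - (58/3)x - 99/2
check: U g = 36x + 99
so U g − (-2)·g = -4x^3 - 9x^2 - (8/3)x = f ✓

g(x) = -2x^3 - (9/2)x^2 - (58/3)x - 99/2


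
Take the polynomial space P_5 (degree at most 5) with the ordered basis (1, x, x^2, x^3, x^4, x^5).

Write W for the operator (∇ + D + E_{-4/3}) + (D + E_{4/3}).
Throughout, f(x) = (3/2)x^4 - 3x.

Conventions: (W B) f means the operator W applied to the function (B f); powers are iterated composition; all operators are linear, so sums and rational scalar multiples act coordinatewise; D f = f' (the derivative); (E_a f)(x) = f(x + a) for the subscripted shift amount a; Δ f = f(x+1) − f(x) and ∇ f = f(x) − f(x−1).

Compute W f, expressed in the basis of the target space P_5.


∇ f = 6x^3 - 9x^2 + 6x - 9/2
D f = 6x^3 - 3
E_{-4/3} f = (3/2)x^4 - 8x^3 + 16x^2 - (155/9)x + 236/27
(∇ + D + E_{-4/3}) f = (3/2)x^4 + 4x^3 + 7x^2 - (101/9)x + 67/54
D f = 6x^3 - 3
E_{4/3} f = (3/2)x^4 + 8x^3 + 16x^2 + (101/9)x + 20/27
(D + E_{4/3}) f = (3/2)x^4 + 14x^3 + 16x^2 + (101/9)x - 61/27
((∇ + D + E_{-4/3}) + (D + E_{4/3})) f = 3x^4 + 18x^3 + 23x^2 - 55/54

g(x) = 3x^4 + 18x^3 + 23x^2 - 55/54


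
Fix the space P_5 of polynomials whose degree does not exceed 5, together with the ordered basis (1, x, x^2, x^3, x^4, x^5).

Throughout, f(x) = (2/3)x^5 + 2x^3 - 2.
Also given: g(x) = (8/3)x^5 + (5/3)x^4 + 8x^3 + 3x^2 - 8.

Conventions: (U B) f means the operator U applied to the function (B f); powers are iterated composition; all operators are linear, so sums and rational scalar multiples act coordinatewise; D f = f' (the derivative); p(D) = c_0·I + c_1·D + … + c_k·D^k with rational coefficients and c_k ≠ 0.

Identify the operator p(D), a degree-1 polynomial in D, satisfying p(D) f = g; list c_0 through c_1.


D^0 f = (2/3)x^5 + 2x^3 - 2
D^1 f = (10/3)x^4 + 6x^2
matching coefficients of g against c_0 f + c_1 Df + … from the top degree down determines the c_i
solution: c_0 = 4, c_1 = 1/2

p(D) = 4·I + (1/2)·D, i.e. c_0 = 4, c_1 = 1/2


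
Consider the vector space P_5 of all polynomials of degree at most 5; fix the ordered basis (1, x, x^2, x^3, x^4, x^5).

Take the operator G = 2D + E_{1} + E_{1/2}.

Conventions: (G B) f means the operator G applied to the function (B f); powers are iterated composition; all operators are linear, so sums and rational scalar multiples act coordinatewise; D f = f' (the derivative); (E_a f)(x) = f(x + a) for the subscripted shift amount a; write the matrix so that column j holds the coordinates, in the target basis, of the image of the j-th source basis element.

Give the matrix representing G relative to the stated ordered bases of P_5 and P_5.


image of 1: 2
image of x: 2x + 7/2
image of x^2: 2x^2 + 7x + 5/4
image of x^3: 2x^3 + (21/2)x^2 + (15/4)x + 9/8
image of x^4: 2x^4 + 14x^3 + (15/2)x^2 + (9/2)x + 17/16
image of x^5: 2x^5 + (35/2)x^4 + (25/2)x^3 + (45/4)x^2 + (85/16)x + 33/32
each image's coordinates form column j of the matrix

the matrix is [[2, 7/2, 5/4, 9/8, 17/16, 33/32]; [0, 2, 7, 15/4, 9/2, 85/16]; [0, 0, 2, 21/2, 15/2, 45/4]; [0, 0, 0, 2, 14, 25/2]; [0, 0, 0, 0, 2, 35/2]; [0, 0, 0, 0, 0, 2]] (rows listed top to bottom)


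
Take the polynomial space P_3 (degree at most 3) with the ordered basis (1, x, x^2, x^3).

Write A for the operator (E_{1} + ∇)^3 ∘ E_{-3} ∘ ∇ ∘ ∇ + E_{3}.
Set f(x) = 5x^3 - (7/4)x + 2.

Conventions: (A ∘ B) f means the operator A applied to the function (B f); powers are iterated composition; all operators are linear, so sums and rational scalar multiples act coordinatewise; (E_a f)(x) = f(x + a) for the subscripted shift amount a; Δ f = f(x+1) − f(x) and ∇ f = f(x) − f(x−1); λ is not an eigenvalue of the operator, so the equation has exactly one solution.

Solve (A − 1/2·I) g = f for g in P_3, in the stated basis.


write g with unknown coordinates in the stated basis and equate coefficients in (A − 1/2·I) g = f
solving from the highest basis element down gives g = 10x^3 - 180x^2 + (2993/2)x - 5795
check: A g = 10x^3 - 90x^2 + (1493/2)x - 5791/2
so A g − 1/2·g = 5x^3 - (7/4)x + 2 = f ✓

the image equals g(x) = 10x^3 - 180x^2 + (2993/2)x - 5795


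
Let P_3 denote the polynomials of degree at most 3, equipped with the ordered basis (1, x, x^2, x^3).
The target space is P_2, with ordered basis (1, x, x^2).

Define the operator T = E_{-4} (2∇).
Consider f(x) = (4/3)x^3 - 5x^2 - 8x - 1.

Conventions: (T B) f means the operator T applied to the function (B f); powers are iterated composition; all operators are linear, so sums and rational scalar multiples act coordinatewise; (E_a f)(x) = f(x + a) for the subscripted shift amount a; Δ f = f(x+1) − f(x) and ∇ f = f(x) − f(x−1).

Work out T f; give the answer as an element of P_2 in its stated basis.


∇ f = 4x^2 - 14x - 5/3
(2∇) f = 8x^2 - 28x - 10/3
E_{-4} (2∇) f = 8x^2 - 92x + 710/3

the image equals g(x) = 8x^2 - 92x + 710/3


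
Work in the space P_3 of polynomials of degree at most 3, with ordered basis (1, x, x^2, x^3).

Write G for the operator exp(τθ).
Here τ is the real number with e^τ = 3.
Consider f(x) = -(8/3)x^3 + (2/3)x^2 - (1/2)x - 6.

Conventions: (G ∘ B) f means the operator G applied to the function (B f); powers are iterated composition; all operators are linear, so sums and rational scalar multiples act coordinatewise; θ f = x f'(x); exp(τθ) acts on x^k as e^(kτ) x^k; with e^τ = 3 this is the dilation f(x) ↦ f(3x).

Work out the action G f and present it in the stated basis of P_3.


the image equals g(x) = -72x^3 + 6x^2 - (3/2)x - 6

exp(τθ) x^k = e^(kτ) x^k; with e^τ = 3 this sends x^k to 3^k x^k
x ↦ 3 x
x^2 ↦ 9 x^2
x^3 ↦ 27 x^3
applying this coordinatewise to f: exp(τθ) f = -72x^3 + 6x^2 - (3/2)x - 6


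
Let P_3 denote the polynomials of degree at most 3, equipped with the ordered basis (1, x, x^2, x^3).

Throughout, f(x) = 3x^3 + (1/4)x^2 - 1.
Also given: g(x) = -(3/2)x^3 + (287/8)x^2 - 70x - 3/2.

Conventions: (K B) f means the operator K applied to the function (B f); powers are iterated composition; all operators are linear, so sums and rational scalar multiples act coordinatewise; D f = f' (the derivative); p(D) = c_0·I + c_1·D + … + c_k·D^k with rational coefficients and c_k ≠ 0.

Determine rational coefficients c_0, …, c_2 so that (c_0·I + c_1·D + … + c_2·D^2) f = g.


D^0 f = 3x^3 + (1/4)x^2 - 1
D^1 f = 9x^2 + (1/2)x
D^2 f = 18x + 1/2
matching coefficients of g against c_0 f + c_1 Df + … from the top degree down determines the c_i
solution: c_0 = -1/2, c_1 = 4, c_2 = -4

c_0 = -1/2, c_1 = 4, c_2 = -4


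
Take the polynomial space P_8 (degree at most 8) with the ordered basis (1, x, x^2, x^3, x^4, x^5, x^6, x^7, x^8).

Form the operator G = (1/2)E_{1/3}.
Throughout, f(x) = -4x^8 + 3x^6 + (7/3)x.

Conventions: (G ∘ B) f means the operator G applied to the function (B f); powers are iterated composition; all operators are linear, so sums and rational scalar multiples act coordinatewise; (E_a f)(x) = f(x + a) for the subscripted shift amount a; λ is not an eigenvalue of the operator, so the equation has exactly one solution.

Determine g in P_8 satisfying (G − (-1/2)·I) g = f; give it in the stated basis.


g(x) = -4x^8 + (16/3)x^7 + 3x^6 - (137/27)x^5 + (247/243)x^3 + (4954/2187)x - 7/18

write g with unknown coordinates in the stated basis and equate coefficients in (G − (-1/2)·I) g = f
solving from the highest basis element down gives g = -4x^8 + (16/3)x^7 + 3x^6 - (137/27)x^5 + (247/243)x^3 + (4954/2187)x - 7/18
check: G g = -2x^8 - (8/3)x^7 + (3/2)x^6 + (137/54)x^5 - (247/486)x^3 + (2626/2187)x + 7/36
so G g − (-1/2)·g = -4x^8 + 3x^6 + (7/3)x = f ✓


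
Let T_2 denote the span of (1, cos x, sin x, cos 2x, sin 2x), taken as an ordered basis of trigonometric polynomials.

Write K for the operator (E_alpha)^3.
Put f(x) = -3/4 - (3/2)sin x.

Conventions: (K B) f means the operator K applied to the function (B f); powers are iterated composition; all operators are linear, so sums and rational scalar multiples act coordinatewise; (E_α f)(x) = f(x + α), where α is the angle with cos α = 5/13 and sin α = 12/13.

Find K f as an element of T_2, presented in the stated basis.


g(x) = -3/4 + (1242/2197)cos x + (6105/4394)sin x

E_alpha f = -3/4 - (18/13)cos x - (15/26)sin x
E_alpha E_alpha f = -3/4 - (180/169)cos x + (357/338)sin x
E_alpha E_alpha E_alpha f = -3/4 + (1242/2197)cos x + (6105/4394)sin x


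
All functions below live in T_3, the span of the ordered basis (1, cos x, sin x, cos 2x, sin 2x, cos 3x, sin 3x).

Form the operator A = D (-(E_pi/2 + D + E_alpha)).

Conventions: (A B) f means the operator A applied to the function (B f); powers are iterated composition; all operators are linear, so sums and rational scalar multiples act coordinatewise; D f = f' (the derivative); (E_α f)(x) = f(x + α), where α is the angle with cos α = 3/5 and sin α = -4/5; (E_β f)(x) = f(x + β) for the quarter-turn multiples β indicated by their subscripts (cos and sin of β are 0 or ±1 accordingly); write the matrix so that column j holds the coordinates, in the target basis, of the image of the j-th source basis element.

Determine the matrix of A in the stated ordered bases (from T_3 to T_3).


image of 1: 0
image of cos x: (6/5)cos x + (3/5)sin x
image of sin x: -(3/5)cos x + (6/5)sin x
image of cos 2x: (52/25)cos 2x - (64/25)sin 2x
image of sin 2x: (64/25)cos 2x + (52/25)sin 2x
image of cos 3x: (618/125)cos 3x - (351/125)sin 3x
image of sin 3x: (351/125)cos 3x + (618/125)sin 3x
each image's coordinates form column j of the matrix

the matrix is [[0, 0, 0, 0, 0, 0, 0]; [0, 6/5, -3/5, 0, 0, 0, 0]; [0, 3/5, 6/5, 0, 0, 0, 0]; [0, 0, 0, 52/25, 64/25, 0, 0]; [0, 0, 0, -64/25, 52/25, 0, 0]; [0, 0, 0, 0, 0, 618/125, 351/125]; [0, 0, 0, 0, 0, -351/125, 618/125]] (rows listed top to bottom)


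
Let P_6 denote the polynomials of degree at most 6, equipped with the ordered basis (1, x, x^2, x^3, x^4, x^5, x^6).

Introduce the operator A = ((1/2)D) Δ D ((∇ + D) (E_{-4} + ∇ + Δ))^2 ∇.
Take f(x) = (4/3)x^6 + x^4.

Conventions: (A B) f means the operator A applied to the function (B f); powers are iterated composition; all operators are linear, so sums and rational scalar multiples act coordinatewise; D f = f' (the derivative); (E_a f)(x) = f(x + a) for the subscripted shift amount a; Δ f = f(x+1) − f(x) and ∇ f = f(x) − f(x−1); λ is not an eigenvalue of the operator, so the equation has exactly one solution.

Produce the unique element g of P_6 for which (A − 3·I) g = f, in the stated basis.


the result is g(x) = -(4/9)x^6 - (1/3)x^4 - 640/3

write g with unknown coordinates in the stated basis and equate coefficients in (A − 3·I) g = f
solving from the highest basis element down gives g = -(4/9)x^6 - (1/3)x^4 - 640/3
check: A g = -640
so A g − 3·g = (4/3)x^6 + x^4 = f ✓


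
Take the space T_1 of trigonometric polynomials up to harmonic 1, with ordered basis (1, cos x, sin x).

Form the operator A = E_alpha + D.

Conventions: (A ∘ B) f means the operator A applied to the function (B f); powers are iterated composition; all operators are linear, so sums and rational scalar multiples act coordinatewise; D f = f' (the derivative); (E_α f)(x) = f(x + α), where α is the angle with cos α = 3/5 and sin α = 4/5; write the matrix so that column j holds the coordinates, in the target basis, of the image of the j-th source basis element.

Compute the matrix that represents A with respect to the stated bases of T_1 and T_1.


the matrix is [[1, 0, 0]; [0, 3/5, 9/5]; [0, -9/5, 3/5]] (rows listed top to bottom)

image of 1: 1
image of cos x: (3/5)cos x - (9/5)sin x
image of sin x: (9/5)cos x + (3/5)sin x
each image's coordinates form column j of the matrix


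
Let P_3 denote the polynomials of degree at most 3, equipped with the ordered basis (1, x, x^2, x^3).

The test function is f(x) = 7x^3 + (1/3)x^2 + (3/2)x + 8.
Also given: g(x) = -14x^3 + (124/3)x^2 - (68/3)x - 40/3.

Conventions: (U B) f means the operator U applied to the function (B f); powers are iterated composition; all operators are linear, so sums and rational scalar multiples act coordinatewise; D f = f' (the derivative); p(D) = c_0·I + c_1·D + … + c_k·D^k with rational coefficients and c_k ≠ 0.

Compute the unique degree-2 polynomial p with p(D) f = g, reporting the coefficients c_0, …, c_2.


D^0 f = 7x^3 + (1/3)x^2 + (3/2)x + 8
D^1 f = 21x^2 + (2/3)x + 3/2
D^2 f = 42x + 2/3
matching coefficients of g against c_0 f + c_1 Df + … from the top degree down determines the c_i
solution: c_0 = -2, c_1 = 2, c_2 = -1/2

c_0 = -2, c_1 = 2, c_2 = -1/2


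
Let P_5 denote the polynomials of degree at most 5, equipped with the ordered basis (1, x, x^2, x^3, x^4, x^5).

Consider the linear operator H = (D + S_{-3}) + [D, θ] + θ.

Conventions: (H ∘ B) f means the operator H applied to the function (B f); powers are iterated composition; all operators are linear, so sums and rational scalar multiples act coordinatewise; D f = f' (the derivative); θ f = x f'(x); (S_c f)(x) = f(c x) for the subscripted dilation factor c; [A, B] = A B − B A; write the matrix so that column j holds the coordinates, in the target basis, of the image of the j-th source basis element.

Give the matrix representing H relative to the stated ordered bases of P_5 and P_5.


image of 1: 1
image of x: -2x + 2
image of x^2: 11x^2 + 4x
image of x^3: -24x^3 + 6x^2
image of x^4: 85x^4 + 8x^3
image of x^5: -238x^5 + 10x^4
each image's coordinates form column j of the matrix

the matrix is [[1, 2, 0, 0, 0, 0]; [0, -2, 4, 0, 0, 0]; [0, 0, 11, 6, 0, 0]; [0, 0, 0, -24, 8, 0]; [0, 0, 0, 0, 85, 10]; [0, 0, 0, 0, 0, -238]] (rows listed top to bottom)


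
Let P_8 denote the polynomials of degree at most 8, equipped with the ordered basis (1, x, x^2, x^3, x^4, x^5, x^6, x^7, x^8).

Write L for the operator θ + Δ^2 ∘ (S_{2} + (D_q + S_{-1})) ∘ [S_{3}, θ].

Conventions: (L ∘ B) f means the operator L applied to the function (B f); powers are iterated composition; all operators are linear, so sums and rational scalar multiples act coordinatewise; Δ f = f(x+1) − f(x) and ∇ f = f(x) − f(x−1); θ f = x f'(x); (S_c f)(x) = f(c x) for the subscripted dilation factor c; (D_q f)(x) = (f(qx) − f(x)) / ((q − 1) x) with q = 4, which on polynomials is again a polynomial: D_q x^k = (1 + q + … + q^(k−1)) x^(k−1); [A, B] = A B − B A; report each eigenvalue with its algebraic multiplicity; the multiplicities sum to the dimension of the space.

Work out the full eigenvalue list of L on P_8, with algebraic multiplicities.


λ = 0 (multiplicity 1), λ = 1 (multiplicity 1), λ = 2 (multiplicity 1), λ = 3 (multiplicity 1), λ = 4 (multiplicity 1), λ = 5 (multiplicity 1), λ = 6 (multiplicity 1), λ = 7 (multiplicity 1), λ = 8 (multiplicity 1)

image of 1: 0
image of x: x
image of x^2: 2x^2
image of x^3: 3x^3
image of x^4: 4x^4
image of x^5: 5x^5
image of x^6: 6x^6
image of x^7: 7x^7
image of x^8: 8x^8
the matrix is upper triangular; its diagonal is (0, 1, 2, 3, 4, 5, 6, 7, 8)
for a triangular matrix the eigenvalues are the diagonal entries, with algebraic multiplicity their repetition count


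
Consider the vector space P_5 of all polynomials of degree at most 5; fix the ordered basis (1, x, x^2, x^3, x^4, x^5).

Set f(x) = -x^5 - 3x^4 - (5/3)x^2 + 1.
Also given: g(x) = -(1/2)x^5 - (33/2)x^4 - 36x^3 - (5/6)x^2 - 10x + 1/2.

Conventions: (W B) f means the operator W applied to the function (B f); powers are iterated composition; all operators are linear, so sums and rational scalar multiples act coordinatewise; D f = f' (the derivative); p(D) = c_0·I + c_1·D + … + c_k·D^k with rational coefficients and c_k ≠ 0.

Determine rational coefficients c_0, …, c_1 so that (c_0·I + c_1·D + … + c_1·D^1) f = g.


D^0 f = -x^5 - 3x^4 - (5/3)x^2 + 1
D^1 f = -5x^4 - 12x^3 - (10/3)x
matching coefficients of g against c_0 f + c_1 Df + … from the top degree down determines the c_i
solution: c_0 = 1/2, c_1 = 3

c_0 = 1/2, c_1 = 3


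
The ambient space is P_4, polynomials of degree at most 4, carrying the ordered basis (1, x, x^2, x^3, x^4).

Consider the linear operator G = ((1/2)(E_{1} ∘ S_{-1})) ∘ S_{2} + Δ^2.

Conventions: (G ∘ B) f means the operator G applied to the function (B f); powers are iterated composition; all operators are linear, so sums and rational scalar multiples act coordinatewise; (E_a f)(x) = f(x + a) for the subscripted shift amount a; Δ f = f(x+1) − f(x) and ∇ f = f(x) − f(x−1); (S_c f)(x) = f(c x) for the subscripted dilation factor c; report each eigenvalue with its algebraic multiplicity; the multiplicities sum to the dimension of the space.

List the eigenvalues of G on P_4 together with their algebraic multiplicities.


image of 1: 1/2
image of x: -x - 1
image of x^2: 2x^2 + 4x + 4
image of x^3: -4x^3 - 12x^2 - 6x + 2
image of x^4: 8x^4 + 32x^3 + 60x^2 + 56x + 22
the matrix is upper triangular; its diagonal is (1/2, -1, 2, -4, 8)
for a triangular matrix the eigenvalues are the diagonal entries, with algebraic multiplicity their repetition count

λ = -4 (multiplicity 1), λ = -1 (multiplicity 1), λ = 1/2 (multiplicity 1), λ = 2 (multiplicity 1), λ = 8 (multiplicity 1)


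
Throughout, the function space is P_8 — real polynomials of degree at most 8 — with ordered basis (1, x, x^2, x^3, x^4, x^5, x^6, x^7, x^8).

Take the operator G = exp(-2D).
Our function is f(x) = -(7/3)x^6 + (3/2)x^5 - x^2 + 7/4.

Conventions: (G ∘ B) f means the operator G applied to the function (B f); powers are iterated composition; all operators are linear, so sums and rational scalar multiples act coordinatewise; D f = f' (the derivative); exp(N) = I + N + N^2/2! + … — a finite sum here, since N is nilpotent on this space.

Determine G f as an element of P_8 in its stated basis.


order-1 term: 28x^5 - 15x^4 + 4x
order-2 term: -140x^4 + 60x^3 - 4
order-3 term: (1120/3)x^3 - 120x^2
order-4 term: -560x^2 + 120x
order-5 term: 448x - 48
order-6 term: -448/3
the series for exp(-2D) f terminates at order 6
exp(-2D) f = -(7/3)x^6 + (59/2)x^5 - 155x^4 + (1300/3)x^3 - 681x^2 + 572x - 2395/12

g(x) = -(7/3)x^6 + (59/2)x^5 - 155x^4 + (1300/3)x^3 - 681x^2 + 572x - 2395/12


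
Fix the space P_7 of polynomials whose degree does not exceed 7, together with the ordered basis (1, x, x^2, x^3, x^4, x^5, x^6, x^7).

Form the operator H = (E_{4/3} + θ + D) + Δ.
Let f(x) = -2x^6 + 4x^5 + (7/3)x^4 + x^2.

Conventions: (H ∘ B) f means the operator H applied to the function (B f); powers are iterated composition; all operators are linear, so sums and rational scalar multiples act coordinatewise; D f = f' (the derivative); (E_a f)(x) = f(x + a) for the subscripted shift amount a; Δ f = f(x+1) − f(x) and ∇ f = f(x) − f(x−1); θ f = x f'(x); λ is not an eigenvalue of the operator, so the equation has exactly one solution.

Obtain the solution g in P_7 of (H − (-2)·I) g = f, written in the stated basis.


the result is g(x) = -(2/9)x^6 + (19/18)x^5 - (6/7)x^4 - (4955/10206)x^3 - (7997/25515)x^2 + (3425/5103)x - 3878/59049

write g with unknown coordinates in the stated basis and equate coefficients in (H − (-2)·I) g = f
solving from the highest basis element down gives g = -(2/9)x^6 + (19/18)x^5 - (6/7)x^4 - (4955/10206)x^3 - (7997/25515)x^2 + (3425/5103)x - 3878/59049
check: H g = -(14/9)x^6 + (17/9)x^5 + (85/21)x^4 + (4955/5103)x^3 + (41509/25515)x^2 - (6850/5103)x + 7756/59049
so H g − (-2)·g = -2x^6 + 4x^5 + (7/3)x^4 + x^2 = f ✓


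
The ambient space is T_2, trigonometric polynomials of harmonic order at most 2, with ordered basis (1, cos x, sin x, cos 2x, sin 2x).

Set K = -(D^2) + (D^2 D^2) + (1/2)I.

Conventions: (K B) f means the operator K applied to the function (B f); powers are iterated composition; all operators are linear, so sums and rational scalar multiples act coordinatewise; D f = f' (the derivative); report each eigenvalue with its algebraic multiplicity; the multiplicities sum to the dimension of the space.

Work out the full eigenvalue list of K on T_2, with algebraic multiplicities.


image of 1: 1/2
image of cos x: (5/2)cos x
image of sin x: (5/2)sin x
image of cos 2x: (41/2)cos 2x
image of sin 2x: (41/2)sin 2x
the matrix is diagonal; its diagonal is (1/2, 5/2, 5/2, 41/2, 41/2)
for a triangular matrix the eigenvalues are the diagonal entries, with algebraic multiplicity their repetition count

λ = 1/2 (multiplicity 1), λ = 5/2 (multiplicity 2), λ = 41/2 (multiplicity 2)


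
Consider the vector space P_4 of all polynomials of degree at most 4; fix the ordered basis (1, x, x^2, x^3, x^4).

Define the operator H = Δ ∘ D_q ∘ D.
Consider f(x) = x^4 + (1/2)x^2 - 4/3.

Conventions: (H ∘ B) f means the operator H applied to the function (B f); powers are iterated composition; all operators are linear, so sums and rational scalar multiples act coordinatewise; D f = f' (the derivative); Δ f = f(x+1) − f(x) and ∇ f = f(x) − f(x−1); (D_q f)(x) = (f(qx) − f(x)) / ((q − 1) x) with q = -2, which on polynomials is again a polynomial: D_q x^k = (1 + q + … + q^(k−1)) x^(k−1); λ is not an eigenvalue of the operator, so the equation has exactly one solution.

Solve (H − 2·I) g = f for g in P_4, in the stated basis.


write g with unknown coordinates in the stated basis and equate coefficients in (H − 2·I) g = f
solving from the highest basis element down gives g = -(1/2)x^4 - (1/4)x^2 - 6x - 7/3
check: H g = -12x - 6
so H g − 2·g = x^4 + (1/2)x^2 - 4/3 = f ✓

the result is g(x) = -(1/2)x^4 - (1/4)x^2 - 6x - 7/3


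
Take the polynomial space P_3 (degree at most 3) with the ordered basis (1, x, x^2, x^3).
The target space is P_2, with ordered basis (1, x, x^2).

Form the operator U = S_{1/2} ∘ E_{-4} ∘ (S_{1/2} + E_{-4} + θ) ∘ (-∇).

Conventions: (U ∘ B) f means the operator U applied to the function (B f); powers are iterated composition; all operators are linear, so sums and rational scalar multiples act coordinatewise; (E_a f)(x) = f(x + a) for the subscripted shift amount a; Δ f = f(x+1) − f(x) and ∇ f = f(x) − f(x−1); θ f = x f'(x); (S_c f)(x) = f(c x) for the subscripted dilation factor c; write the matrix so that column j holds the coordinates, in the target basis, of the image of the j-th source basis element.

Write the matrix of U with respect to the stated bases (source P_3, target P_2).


image of 1: 0
image of x: -2
image of x^2: -(5/2)x + 30
image of x^3: -(39/16)x^2 + (219/4)x - 344
each image's coordinates form column j of the matrix

the matrix is [[0, -2, 30, -344]; [0, 0, -5/2, 219/4]; [0, 0, 0, -39/16]] (rows listed top to bottom)


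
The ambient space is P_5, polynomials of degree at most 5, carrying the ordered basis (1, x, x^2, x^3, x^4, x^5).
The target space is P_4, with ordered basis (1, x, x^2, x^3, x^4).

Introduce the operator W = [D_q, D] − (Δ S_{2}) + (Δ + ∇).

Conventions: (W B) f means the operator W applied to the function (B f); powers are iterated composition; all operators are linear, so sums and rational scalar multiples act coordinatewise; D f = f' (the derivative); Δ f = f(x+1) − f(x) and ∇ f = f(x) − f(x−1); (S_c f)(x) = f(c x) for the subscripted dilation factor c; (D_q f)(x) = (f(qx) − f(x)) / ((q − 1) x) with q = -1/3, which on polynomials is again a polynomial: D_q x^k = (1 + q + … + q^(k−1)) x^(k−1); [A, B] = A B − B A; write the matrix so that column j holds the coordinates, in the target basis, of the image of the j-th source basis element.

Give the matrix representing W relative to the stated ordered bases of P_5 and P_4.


the matrix is [[0, 0, -8/3, -6, -16, -30]; [0, 0, -4, -212/9, -56, -160]; [0, 0, 0, -18, -856/9, -300]; [0, 0, 0, 0, -56, -25864/81]; [0, 0, 0, 0, 0, -150]] (rows listed top to bottom)

image of 1: 0
image of x: 0
image of x^2: -4x - 8/3
image of x^3: -18x^2 - (212/9)x - 6
image of x^4: -56x^3 - (856/9)x^2 - 56x - 16
image of x^5: -150x^4 - (25864/81)x^3 - 300x^2 - 160x - 30
each image's coordinates form column j of the matrix


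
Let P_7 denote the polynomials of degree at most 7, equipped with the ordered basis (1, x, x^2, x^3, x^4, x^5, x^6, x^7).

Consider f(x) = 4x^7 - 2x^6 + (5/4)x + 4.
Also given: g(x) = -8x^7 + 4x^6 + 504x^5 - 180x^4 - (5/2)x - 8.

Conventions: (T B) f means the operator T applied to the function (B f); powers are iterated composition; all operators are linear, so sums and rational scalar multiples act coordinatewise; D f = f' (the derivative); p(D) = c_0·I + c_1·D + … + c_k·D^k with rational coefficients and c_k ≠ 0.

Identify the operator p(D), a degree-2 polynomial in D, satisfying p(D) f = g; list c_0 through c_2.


p(D) = -2·I + 3·D^2, i.e. c_0 = -2, c_1 = 0, c_2 = 3

D^0 f = 4x^7 - 2x^6 + (5/4)x + 4
D^1 f = 28x^6 - 12x^5 + 5/4
D^2 f = 168x^5 - 60x^4
matching coefficients of g against c_0 f + c_1 Df + … from the top degree down determines the c_i
solution: c_0 = -2, c_1 = 0, c_2 = 3


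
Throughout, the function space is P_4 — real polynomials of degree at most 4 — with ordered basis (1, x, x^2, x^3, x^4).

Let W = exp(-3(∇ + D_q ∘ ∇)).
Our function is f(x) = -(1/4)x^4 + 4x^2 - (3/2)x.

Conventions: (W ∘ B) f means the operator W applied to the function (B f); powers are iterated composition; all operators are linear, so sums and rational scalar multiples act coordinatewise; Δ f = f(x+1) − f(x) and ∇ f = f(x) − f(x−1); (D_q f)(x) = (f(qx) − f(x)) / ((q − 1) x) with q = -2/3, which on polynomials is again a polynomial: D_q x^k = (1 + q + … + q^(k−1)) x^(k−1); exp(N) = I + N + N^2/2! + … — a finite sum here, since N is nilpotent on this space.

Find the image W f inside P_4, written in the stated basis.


order-1 term: 3x^3 - (13/6)x^2 - (45/2)x - 21/4
order-2 term: -(27/2)x^2 + (31/2)x + 46
order-3 term: 27x - 2
order-4 term: -81/4
the series for exp(-3(∇ + D_q ∘ ∇)) f terminates at order 4
exp(-3(∇ + D_q ∘ ∇)) f = -(1/4)x^4 + 3x^3 - (35/3)x^2 + (37/2)x + 37/2

g(x) = -(1/4)x^4 + 3x^3 - (35/3)x^2 + (37/2)x + 37/2


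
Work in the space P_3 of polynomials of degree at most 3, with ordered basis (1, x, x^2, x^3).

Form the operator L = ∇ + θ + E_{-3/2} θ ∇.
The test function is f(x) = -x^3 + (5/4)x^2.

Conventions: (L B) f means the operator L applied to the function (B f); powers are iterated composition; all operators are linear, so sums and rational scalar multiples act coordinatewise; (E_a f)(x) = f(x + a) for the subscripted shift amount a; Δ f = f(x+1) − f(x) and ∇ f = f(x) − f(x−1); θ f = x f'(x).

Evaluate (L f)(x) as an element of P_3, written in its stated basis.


∇ f = -3x^2 + (11/2)x - 9/4
θ f = -3x^3 + (5/2)x^2
∇ f = -3x^2 + (11/2)x - 9/4
θ ∇ f = -6x^2 + (11/2)x
E_{-3/2} θ ∇ f = -6x^2 + (47/2)x - 87/4
(∇ + θ + E_{-3/2} θ ∇) f = -3x^3 - (13/2)x^2 + 29x - 24

the image equals g(x) = -3x^3 - (13/2)x^2 + 29x - 24


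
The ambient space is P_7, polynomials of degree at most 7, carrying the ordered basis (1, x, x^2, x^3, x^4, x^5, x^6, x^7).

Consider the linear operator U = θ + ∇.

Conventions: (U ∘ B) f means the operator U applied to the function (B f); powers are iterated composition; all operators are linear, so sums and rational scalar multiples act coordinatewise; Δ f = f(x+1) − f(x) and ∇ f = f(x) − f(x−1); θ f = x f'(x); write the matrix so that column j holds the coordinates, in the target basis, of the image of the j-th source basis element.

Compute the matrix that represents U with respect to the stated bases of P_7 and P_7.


the matrix is [[0, 1, -1, 1, -1, 1, -1, 1]; [0, 1, 2, -3, 4, -5, 6, -7]; [0, 0, 2, 3, -6, 10, -15, 21]; [0, 0, 0, 3, 4, -10, 20, -35]; [0, 0, 0, 0, 4, 5, -15, 35]; [0, 0, 0, 0, 0, 5, 6, -21]; [0, 0, 0, 0, 0, 0, 6, 7]; [0, 0, 0, 0, 0, 0, 0, 7]] (rows listed top to bottom)

image of 1: 0
image of x: x + 1
image of x^2: 2x^2 + 2x - 1
image of x^3: 3x^3 + 3x^2 - 3x + 1
image of x^4: 4x^4 + 4x^3 - 6x^2 + 4x - 1
image of x^5: 5x^5 + 5x^4 - 10x^3 + 10x^2 - 5x + 1
image of x^6: 6x^6 + 6x^5 - 15x^4 + 20x^3 - 15x^2 + 6x - 1
image of x^7: 7x^7 + 7x^6 - 21x^5 + 35x^4 - 35x^3 + 21x^2 - 7x + 1
each image's coordinates form column j of the matrix


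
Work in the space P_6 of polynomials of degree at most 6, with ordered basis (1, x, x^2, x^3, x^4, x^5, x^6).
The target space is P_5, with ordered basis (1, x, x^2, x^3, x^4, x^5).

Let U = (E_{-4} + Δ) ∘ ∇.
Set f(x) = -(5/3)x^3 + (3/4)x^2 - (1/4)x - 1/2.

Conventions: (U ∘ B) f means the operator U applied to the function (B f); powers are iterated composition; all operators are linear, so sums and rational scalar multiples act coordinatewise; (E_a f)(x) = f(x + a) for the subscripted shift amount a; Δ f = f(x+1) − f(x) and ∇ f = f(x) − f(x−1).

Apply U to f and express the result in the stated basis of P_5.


the image equals g(x) = -5x^2 + (73/2)x - 643/6

∇ f = -5x^2 + (13/2)x - 8/3
E_{-4} ∇ f = -5x^2 + (93/2)x - 326/3
Δ ∇ f = -10x + 3/2
(E_{-4} + Δ) ∇ f = -5x^2 + (73/2)x - 643/6


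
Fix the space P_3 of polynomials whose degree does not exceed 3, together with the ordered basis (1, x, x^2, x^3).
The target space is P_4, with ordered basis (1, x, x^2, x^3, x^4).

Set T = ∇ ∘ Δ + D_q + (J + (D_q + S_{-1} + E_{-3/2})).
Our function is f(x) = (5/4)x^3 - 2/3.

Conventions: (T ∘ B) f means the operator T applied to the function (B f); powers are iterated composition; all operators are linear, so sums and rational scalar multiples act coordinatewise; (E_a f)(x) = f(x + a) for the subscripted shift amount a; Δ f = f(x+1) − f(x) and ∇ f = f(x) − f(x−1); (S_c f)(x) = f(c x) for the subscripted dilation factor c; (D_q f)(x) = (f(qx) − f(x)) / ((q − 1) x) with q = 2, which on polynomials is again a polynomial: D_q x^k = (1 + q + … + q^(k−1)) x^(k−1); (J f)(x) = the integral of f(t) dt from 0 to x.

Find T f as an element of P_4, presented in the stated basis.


Δ f = (15/4)x^2 + (15/4)x + 5/4
∇ Δ f = (15/2)x
D_q f = (35/4)x^2
J f = (5/16)x^4 - (2/3)x
D_q f = (35/4)x^2
S_{-1} f = -(5/4)x^3 - 2/3
E_{-3/2} f = (5/4)x^3 - (45/8)x^2 + (135/16)x - 469/96
(D_q + S_{-1} + E_{-3/2}) f = (25/8)x^2 + (135/16)x - 533/96
(J + (D_q + S_{-1} + E_{-3/2})) f = (5/16)x^4 + (25/8)x^2 + (373/48)x - 533/96
(∇ ∘ Δ + D_q + (J + (D_q + S_{-1} + E_{-3/2}))) f = (5/16)x^4 + (95/8)x^2 + (733/48)x - 533/96

the image equals g(x) = (5/16)x^4 + (95/8)x^2 + (733/48)x - 533/96


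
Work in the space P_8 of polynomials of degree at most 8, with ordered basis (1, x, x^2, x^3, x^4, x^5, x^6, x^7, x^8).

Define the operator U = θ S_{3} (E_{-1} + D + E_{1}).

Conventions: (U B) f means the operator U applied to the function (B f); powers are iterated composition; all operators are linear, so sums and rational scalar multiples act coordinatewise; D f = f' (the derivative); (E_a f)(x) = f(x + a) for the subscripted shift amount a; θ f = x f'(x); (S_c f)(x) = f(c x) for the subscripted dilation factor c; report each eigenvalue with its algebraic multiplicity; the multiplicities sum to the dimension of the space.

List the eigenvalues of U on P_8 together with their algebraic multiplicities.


image of 1: 0
image of x: 6x
image of x^2: 36x^2 + 6x
image of x^3: 162x^3 + 54x^2 + 18x
image of x^4: 648x^4 + 324x^3 + 216x^2
image of x^5: 2430x^5 + 1620x^4 + 1620x^3 + 30x
image of x^6: 8748x^6 + 7290x^5 + 9720x^4 + 540x^2
image of x^7: 30618x^7 + 30618x^6 + 51030x^5 + 5670x^3 + 42x
image of x^8: 104976x^8 + 122472x^7 + 244944x^6 + 45360x^4 + 1008x^2
the matrix is upper triangular; its diagonal is (0, 6, 36, 162, 648, 2430, 8748, 30618, 104976)
for a triangular matrix the eigenvalues are the diagonal entries, with algebraic multiplicity their repetition count

λ = 0 (multiplicity 1), λ = 6 (multiplicity 1), λ = 36 (multiplicity 1), λ = 162 (multiplicity 1), λ = 648 (multiplicity 1), λ = 2430 (multiplicity 1), λ = 8748 (multiplicity 1), λ = 30618 (multiplicity 1), λ = 104976 (multiplicity 1)


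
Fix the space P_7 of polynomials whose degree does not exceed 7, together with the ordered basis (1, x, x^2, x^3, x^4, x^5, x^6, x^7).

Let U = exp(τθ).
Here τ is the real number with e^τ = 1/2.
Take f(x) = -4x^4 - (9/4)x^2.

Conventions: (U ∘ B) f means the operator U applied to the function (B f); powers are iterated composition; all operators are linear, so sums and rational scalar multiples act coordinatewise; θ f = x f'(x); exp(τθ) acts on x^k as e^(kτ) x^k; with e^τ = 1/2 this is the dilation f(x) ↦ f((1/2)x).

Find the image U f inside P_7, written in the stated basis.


exp(τθ) x^k = e^(kτ) x^k; with e^τ = 1/2 this sends x^k to (1/2)^k x^k
x^2 ↦ 1/4 x^2
x^4 ↦ 1/16 x^4
applying this coordinatewise to f: exp(τθ) f = -(1/4)x^4 - (9/16)x^2

the result is g(x) = -(1/4)x^4 - (9/16)x^2


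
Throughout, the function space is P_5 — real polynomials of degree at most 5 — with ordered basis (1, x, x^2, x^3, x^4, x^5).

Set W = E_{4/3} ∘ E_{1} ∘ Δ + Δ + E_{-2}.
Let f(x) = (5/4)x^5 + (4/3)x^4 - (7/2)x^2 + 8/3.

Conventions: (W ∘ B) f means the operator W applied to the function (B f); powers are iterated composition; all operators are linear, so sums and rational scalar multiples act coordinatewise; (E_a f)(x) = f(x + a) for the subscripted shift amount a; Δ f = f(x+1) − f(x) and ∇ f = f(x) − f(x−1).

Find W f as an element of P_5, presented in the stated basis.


Δ f = (25/4)x^4 + (107/6)x^3 + (41/2)x^2 + (55/12)x - 11/12
E_{1} Δ f = (25/4)x^4 + (257/6)x^3 + (223/2)x^2 + (1489/12)x + 193/4
E_{4/3} E_{1} Δ f = (25/4)x^4 + (457/6)x^3 + (699/2)x^2 + (76585/108)x + 172757/324
Δ f = (25/4)x^4 + (107/6)x^3 + (41/2)x^2 + (55/12)x - 11/12
E_{-2} f = (5/4)x^5 - (67/6)x^4 + (118/3)x^3 - (143/2)x^2 + (214/3)x - 30
(E_{4/3} ∘ E_{1} ∘ Δ + Δ + E_{-2}) f = (5/4)x^5 + (4/3)x^4 + (400/3)x^3 + (597/2)x^2 + (21196/27)x + 40685/81

g(x) = (5/4)x^5 + (4/3)x^4 + (400/3)x^3 + (597/2)x^2 + (21196/27)x + 40685/81


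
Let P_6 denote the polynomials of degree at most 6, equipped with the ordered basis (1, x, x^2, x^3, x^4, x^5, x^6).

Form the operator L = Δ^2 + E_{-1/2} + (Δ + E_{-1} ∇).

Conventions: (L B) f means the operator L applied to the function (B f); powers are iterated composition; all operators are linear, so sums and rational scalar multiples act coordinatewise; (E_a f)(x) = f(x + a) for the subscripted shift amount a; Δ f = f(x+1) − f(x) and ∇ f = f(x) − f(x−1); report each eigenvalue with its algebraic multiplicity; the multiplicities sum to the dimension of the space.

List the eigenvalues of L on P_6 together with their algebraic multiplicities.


image of 1: 1
image of x: x + 3/2
image of x^2: x^2 + 3x + 1/4
image of x^3: x^3 + (9/2)x^2 + (3/4)x + 111/8
image of x^4: x^4 + 6x^3 + (3/2)x^2 + (111/2)x + 1/16
image of x^5: x^5 + (15/2)x^4 + (5/2)x^3 + (555/4)x^2 + (5/16)x + 1983/32
image of x^6: x^6 + 9x^5 + (15/4)x^4 + (555/2)x^3 + (15/16)x^2 + (5949/16)x + 1/64
the matrix is upper triangular; its diagonal is (1, 1, 1, 1, 1, 1, 1)
for a triangular matrix the eigenvalues are the diagonal entries, with algebraic multiplicity their repetition count

λ = 1 (multiplicity 7)


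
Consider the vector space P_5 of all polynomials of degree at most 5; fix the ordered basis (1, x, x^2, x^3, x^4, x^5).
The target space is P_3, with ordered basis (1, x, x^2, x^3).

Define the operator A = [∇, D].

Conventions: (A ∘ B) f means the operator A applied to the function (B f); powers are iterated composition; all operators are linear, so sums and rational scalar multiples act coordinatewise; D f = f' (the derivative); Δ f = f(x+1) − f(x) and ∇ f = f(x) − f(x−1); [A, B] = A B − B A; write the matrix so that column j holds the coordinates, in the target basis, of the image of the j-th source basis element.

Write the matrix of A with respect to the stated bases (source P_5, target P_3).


the matrix is [[0, 0, 0, 0, 0, 0]; [0, 0, 0, 0, 0, 0]; [0, 0, 0, 0, 0, 0]; [0, 0, 0, 0, 0, 0]] (rows listed top to bottom)

image of 1: 0
image of x: 0
image of x^2: 0
image of x^3: 0
image of x^4: 0
image of x^5: 0
each image's coordinates form column j of the matrix


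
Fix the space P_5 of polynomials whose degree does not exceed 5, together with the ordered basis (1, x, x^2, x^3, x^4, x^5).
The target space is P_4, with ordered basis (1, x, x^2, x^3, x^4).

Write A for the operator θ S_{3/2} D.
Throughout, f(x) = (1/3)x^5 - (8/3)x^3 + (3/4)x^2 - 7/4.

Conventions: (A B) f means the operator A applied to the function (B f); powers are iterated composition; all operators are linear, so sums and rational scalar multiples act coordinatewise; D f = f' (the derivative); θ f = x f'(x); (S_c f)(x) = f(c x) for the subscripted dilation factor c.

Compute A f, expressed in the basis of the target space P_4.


g(x) = (135/4)x^4 - 36x^2 + (9/4)x

D f = (5/3)x^4 - 8x^2 + (3/2)x
S_{3/2} D f = (135/16)x^4 - 18x^2 + (9/4)x
θ S_{3/2} D f = (135/4)x^4 - 36x^2 + (9/4)x


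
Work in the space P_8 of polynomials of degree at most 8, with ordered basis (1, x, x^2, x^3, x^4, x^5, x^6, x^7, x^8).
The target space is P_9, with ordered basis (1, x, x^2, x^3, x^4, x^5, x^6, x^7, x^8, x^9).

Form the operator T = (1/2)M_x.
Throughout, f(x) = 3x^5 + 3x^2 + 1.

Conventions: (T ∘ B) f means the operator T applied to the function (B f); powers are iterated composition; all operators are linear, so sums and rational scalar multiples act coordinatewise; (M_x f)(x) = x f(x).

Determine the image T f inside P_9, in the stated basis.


M_x f = 3x^6 + 3x^3 + x
((1/2)M_x) f = (3/2)x^6 + (3/2)x^3 + (1/2)x

the result is g(x) = (3/2)x^6 + (3/2)x^3 + (1/2)x


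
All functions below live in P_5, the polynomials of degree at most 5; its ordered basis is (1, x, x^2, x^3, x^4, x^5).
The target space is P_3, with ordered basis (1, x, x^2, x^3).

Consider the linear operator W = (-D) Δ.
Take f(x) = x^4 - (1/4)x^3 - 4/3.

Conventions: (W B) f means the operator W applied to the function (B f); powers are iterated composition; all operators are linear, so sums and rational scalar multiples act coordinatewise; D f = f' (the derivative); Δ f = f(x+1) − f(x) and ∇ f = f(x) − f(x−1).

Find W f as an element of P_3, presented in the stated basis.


Δ f = 4x^3 + (21/4)x^2 + (13/4)x + 3/4
D Δ f = 12x^2 + (21/2)x + 13/4
(-D) Δ f = -12x^2 - (21/2)x - 13/4

the result is g(x) = -12x^2 - (21/2)x - 13/4


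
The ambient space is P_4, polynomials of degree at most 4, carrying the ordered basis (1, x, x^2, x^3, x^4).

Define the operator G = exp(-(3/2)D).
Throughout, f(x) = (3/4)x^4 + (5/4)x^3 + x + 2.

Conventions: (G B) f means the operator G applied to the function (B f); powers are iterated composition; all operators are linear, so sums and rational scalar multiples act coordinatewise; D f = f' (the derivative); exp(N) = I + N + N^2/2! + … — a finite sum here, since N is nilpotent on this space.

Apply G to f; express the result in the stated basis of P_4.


order-1 term: -(9/2)x^3 - (45/8)x^2 - 3/2
order-2 term: (81/8)x^2 + (135/16)x
order-3 term: -(81/8)x - 135/32
order-4 term: 243/64
the series for exp(-(3/2)D) f terminates at order 4
exp(-(3/2)D) f = (3/4)x^4 - (13/4)x^3 + (9/2)x^2 - (11/16)x + 5/64

the result is g(x) = (3/4)x^4 - (13/4)x^3 + (9/2)x^2 - (11/16)x + 5/64
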